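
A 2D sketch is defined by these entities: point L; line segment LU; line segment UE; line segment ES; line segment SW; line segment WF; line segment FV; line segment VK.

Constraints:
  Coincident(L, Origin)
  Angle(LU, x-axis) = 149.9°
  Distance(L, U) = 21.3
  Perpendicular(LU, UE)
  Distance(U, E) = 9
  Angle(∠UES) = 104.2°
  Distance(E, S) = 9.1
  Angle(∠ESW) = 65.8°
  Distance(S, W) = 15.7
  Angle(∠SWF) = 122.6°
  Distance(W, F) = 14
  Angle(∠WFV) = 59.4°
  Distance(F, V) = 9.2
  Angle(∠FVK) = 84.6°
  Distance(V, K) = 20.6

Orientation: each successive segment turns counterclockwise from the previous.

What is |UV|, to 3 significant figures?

5.57

∠SWF = 122.6° gives WF at 127° from the x-axis; with |WF| = 14.0, F = (-19.5, 22.4). ∠WFV = 59.4° gives FV at -112° from the x-axis; with |FV| = 9.2, V = (-23.0, 13.9). Then |UV| = |V − U| = 5.57.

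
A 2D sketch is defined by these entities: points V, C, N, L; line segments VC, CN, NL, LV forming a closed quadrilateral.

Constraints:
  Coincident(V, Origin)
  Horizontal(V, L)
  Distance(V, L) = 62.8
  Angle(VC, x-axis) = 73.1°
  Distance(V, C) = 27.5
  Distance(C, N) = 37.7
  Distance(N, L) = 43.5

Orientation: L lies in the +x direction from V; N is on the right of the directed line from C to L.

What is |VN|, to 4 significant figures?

22.35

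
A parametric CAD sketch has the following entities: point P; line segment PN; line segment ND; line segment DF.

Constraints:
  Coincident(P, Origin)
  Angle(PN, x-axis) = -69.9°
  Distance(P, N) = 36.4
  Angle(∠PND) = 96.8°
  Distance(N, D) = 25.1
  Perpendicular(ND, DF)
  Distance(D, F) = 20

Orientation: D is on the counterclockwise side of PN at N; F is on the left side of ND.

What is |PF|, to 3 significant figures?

33.5

P is at the origin; PN runs at -69.9° with length 36.4, so N = 36.4·(cos -69.9°, sin -69.9°) = (12.5, -34.2). ∠PND = 96.8°, so ND runs at -69.9° + (180° − 96.8°) = 13.3° from the x-axis; with |ND| = 25.1, D = N + 25.1·(cos 13.3°, sin 13.3°) = (36.9, -28.4). ND is perpendicular to DF; with |DF| = 20.0 on the left of ND, F = D + 20.0·(-0.230, 0.973) = (32.3, -8.95). Then |PF| = |F − P| = 33.5.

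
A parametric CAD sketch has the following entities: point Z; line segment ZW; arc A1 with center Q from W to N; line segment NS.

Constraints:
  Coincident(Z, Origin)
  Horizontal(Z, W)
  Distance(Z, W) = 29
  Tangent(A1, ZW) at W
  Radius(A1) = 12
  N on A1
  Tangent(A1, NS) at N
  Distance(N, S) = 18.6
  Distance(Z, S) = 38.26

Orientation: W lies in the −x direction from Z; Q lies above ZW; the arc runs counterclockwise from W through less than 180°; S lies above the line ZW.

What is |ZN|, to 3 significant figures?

22.2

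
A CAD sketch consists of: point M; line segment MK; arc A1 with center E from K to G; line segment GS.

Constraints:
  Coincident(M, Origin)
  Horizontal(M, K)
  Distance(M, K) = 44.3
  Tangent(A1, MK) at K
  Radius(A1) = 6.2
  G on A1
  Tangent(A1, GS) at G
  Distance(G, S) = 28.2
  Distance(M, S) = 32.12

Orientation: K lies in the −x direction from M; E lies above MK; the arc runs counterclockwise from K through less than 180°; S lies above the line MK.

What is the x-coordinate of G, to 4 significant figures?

-39.54

Checks: |EG| = 6.200 ✓; ∠(EG, GS) = 90.00° ✓; |GS| = 28.20 ✓; |MS| = 32.12 ✓.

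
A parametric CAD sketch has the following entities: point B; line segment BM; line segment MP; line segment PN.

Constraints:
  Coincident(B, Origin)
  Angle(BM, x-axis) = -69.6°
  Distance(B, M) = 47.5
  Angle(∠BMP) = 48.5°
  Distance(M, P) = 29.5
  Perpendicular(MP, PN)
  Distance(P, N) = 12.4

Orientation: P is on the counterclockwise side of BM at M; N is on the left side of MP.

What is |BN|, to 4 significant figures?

23.26

∠BMP = 48.5°, so MP runs at -69.6° + (180° − 48.5°) = 61.90° from the x-axis; with |MP| = 29.5, P = M + 29.5·(cos 61.90°, sin 61.90°) = (30.45, -18.50). The perpendicularity gives PN at right angles to MP; with |PN| = 12.4 on the left of MP, N = P + 12.4·(-0.8821, 0.4710) = (19.51, -12.66). Then |BN| = |N − B| = 23.26.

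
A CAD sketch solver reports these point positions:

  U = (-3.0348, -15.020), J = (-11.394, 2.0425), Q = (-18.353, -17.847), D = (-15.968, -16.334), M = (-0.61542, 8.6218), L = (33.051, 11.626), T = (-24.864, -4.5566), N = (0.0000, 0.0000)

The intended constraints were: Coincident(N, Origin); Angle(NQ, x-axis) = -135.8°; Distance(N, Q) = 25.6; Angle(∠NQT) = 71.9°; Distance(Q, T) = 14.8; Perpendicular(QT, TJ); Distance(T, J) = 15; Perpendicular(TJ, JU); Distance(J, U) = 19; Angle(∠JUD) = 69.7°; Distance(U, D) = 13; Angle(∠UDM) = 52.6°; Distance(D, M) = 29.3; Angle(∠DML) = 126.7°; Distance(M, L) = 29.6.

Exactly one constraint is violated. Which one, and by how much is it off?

Distance(M, L) = 29.6 — off by 4.20.

N = (0.00, 0.00) ✓; NQ at -135.8° ✓; |NQ| = 25.60 ✓; ∠NQT = 71.90° ✓; |QT| = 14.80 ✓; ∠(QT, TJ) = 90.00° ✓; |TJ| = 15.00 ✓; ∠(TJ, JU) = 90.00° ✓; |JU| = 19.00 ✓; ∠JUD = 69.70° ✓; |UD| = 13.00 ✓; ∠UDM = 52.60° ✓; |DM| = 29.30 ✓; ∠DML = 126.7° ✓; |ML| = 33.80 ✗.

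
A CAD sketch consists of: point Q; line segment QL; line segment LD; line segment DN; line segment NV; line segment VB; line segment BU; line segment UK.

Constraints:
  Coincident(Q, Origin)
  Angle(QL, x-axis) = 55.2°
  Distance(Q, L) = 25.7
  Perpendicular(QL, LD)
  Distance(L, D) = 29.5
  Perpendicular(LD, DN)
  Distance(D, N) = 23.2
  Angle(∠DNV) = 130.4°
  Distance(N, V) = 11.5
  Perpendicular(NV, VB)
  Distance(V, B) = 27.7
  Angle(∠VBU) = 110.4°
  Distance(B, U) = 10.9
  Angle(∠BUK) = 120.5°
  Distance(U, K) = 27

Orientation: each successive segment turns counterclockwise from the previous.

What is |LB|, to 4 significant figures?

9.957

∠DNV = 130.4° gives NV at -75.20° from the x-axis; with |NV| = 11.5, V = (-19.86, 7.770). The perpendicularity gives VB at right angles to NV, so VB runs at 14.80°; with |VB| = 27.7, B = (6.922, 14.85). Then |LB| = |B − L| = 9.957.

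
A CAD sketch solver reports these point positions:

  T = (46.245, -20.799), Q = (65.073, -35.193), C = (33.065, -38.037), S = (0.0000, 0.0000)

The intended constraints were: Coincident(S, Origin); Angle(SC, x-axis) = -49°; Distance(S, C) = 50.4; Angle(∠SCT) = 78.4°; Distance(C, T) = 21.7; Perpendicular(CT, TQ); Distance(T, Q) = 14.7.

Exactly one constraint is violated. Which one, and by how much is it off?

Distance(T, Q) = 14.7 — off by 9.00.

S = (0.00, 0.00) ✓; SC at -49.00° ✓; |SC| = 50.40 ✓; ∠SCT = 78.40° ✓; |CT| = 21.70 ✓; ∠(CT, TQ) = 90.00° ✓; |TQ| = 23.70 ✗.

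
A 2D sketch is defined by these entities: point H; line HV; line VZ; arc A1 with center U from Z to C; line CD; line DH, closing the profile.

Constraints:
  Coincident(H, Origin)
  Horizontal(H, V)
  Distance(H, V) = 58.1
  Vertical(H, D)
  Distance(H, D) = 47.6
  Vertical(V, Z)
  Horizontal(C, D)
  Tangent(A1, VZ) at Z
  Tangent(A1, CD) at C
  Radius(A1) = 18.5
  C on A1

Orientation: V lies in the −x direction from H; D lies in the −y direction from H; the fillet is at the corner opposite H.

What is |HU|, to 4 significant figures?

49.14

HD is vertical with |HD| = 47.6 and D on the −y side, so D = (0.000, -47.60). The virtual corner opposite H is at (-58.10, -47.60). Since A1 is tangent to VZ there, UZ ⟂ VZ and tangency of A1 to CD means the radius UC is perpendicular to CD, with radius 18.5, so the center U sits 18.5 in from both sides at U = (-39.60, -29.10). Then |HU| = |U − H| = 49.14.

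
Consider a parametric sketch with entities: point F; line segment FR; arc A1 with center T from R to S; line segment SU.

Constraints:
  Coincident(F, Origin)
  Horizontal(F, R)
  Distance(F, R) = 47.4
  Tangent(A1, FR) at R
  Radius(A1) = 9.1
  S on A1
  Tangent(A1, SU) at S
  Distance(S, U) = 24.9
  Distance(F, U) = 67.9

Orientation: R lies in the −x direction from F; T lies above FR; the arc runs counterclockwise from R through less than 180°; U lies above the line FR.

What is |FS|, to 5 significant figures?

44.145

F is at the origin; FR is horizontal with |FR| = 47.4 and R on the −x side, so R = (-47.400, 0.0000). A1 meets FR tangentially, so TR is at right angles to FR, so T = R + (0, 9.1) = (-47.400, 9.1000). Since TS ⟂ SU (tangency), |TU| = √(9.1² + 24.9²) = 26.511 regardless of where S sits on A1. So U lies on both circle(F, 67.9) and circle(T, 26.511); the above-FR intersection is U = (-59.519, 32.679). S is the foot of the tangent from U: S = (-41.226, 15.785).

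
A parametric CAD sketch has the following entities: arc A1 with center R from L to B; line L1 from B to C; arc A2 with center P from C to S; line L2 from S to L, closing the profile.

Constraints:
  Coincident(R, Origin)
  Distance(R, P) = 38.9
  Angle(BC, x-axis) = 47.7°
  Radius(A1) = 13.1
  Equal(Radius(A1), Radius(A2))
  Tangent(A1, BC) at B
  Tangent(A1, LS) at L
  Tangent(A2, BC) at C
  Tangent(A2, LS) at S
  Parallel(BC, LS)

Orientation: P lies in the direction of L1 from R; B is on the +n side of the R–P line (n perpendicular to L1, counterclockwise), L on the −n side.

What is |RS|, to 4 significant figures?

41.05

The slot axis is L1's direction at 47.7°, so u = (cos 47.7°, sin 47.7°) = (0.6730, 0.7396) and n = (−sin 47.7°, cos 47.7°) = (-0.7396, 0.6730). R is at the origin and P lies 38.9 along u from R, so P = 38.9·u = (26.18, 28.77). Tangency of A1 to both parallel lines with radius 13.1 puts B and L at R ± 13.1·n: B = (-9.689, 8.816), L = (9.689, -8.816). Equal radii place C and S the same way about P: C = P + 13.1·n = (16.49, 37.59), S = P − 13.1·n = (35.87, 19.96). Then |RS| = |S − R| = 41.05.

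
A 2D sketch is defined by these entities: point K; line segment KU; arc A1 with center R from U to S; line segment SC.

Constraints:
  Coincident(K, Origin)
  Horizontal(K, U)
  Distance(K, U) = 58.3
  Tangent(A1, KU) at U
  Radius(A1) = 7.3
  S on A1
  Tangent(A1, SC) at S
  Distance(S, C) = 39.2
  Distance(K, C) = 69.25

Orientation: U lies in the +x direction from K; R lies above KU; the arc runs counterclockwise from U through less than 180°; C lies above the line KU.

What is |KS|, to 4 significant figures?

65.87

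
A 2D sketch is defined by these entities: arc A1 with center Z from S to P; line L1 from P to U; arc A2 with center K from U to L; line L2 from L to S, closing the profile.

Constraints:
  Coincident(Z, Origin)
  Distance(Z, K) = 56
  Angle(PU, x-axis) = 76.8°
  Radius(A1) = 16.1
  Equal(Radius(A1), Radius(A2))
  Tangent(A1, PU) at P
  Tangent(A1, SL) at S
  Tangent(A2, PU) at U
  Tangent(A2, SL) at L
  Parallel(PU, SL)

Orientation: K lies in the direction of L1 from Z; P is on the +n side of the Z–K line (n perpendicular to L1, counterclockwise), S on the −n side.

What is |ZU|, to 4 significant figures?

58.27

Tangency of A1 to both parallel lines with radius 16.1 puts P and S at Z ± 16.1·n: P = (-15.67, 3.676), S = (15.67, -3.676). Equal radii place U and L the same way about K: U = K + 16.1·n = (-2.887, 58.20), L = K − 16.1·n = (28.46, 50.84). Then |ZU| = |U − Z| = 58.27.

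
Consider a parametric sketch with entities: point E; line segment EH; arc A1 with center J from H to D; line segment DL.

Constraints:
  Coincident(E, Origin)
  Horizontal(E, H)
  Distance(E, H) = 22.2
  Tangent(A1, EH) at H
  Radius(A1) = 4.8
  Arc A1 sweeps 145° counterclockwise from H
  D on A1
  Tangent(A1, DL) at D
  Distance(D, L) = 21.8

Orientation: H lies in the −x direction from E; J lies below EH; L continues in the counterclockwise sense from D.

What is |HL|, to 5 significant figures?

26.060

On A1, H sits at bearing 90° from J; a 145° counterclockwise sweep puts D at bearing 235°, so D = J + 4.8·(cos 235°, sin 235°) = (-24.953, -8.7319). Since A1 is tangent to DL there, JD ⟂ DL, so DL runs along (−sin 235°, cos 235°); with |DL| = 21.8, L = (-7.0957, -21.236). Then |HL| = |L − H| = 26.060.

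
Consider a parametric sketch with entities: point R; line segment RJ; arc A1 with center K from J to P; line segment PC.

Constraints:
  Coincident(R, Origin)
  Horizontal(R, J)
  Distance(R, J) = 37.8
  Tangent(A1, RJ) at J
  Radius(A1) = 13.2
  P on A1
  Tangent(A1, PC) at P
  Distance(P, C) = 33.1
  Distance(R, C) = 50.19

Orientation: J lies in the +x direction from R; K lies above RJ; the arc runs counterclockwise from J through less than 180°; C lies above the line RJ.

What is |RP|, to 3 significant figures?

52.0

R is at the origin; R and J share the same y with |RJ| = 37.8 and J on the +x side, so J = (37.8, 0.00). Since A1 is tangent to RJ there, KJ ⟂ RJ, so K = J + (0, 13.2) = (37.8, 13.2). Since KP ⟂ PC (tangency), |KC| = √(13.2² + 33.1²) = 35.6 regardless of where P sits on A1. So C lies on both circle(R, 50.19) and circle(K, 35.6); the above-RJ intersection is C = (22.0, 45.1). P is the foot of the tangent from C: P = (46.6, 23.0).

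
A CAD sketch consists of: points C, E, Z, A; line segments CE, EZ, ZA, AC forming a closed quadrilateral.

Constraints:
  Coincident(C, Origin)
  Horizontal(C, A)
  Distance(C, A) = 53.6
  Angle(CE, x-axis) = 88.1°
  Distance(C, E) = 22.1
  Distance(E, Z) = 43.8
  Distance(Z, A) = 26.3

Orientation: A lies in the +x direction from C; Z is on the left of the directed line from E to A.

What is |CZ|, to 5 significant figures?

50.838

Checks: |EZ| = 43.80 ✓; |ZA| = 26.30 ✓.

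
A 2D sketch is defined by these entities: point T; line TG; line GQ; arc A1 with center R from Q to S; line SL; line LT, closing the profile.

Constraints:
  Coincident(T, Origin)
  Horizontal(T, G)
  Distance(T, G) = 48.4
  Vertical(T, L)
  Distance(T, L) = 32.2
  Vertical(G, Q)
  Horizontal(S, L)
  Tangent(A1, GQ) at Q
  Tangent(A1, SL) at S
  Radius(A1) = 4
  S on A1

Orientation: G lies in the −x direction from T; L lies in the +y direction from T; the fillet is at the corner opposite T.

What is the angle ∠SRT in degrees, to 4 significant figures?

122.4°

T is at the origin; T and G share the same y with |TG| = 48.4 and G on the −x side, so G = (-48.40, 0.000). T and L share the same x with |TL| = 32.2 and L on the +y side, so L = (0.000, 32.20). The virtual corner opposite T is at (-48.40, 32.20). The tangent condition forces RQ to be normal to GQ and tangency of A1 to SL means the radius RS is perpendicular to SL, with radius 4.0, so the center R sits 4.0 in from both sides at R = (-44.40, 28.20). That places the tangent points at Q = (-48.40, 28.20) on GQ and S = (-44.40, 32.20) on SL. Then cos ∠SRT = RS·RT / (|RS||RT|), giving 122.4°.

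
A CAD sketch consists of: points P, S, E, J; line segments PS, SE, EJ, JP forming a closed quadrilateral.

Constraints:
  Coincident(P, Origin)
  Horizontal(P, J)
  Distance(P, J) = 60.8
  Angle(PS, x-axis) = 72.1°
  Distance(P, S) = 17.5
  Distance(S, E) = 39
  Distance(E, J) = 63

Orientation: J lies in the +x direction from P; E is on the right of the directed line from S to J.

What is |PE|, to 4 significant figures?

22.26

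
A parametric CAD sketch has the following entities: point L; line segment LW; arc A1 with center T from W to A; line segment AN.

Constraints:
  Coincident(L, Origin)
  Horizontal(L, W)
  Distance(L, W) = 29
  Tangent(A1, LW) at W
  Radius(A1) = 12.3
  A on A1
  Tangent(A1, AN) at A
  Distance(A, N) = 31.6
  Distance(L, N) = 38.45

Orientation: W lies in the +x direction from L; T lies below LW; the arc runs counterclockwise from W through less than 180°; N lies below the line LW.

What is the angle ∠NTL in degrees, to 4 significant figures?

71.90°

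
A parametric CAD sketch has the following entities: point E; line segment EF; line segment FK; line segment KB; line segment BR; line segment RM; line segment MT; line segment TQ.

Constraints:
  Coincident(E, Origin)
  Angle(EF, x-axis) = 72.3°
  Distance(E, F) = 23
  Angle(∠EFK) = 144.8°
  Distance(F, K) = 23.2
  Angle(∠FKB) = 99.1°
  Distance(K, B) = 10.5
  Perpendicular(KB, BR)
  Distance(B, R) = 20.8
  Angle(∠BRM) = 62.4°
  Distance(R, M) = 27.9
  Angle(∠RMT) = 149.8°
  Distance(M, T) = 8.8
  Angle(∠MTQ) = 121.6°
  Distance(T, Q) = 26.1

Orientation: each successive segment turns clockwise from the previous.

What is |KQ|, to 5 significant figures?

24.150

E is at the origin; EF runs at 72.3° with length 23.0, so F = (6.9928, 21.911). ∠EFK = 144.8° gives FK at 37.100° from the x-axis; with |FK| = 23.2, K = (25.497, 35.906). ∠FKB = 99.1° gives KB at -43.800° from the x-axis; with |KB| = 10.5, B = (33.075, 28.638). The perpendicularity gives BR at right angles to KB, so BR runs at -133.80°; with |BR| = 20.8, R = (18.679, 13.626). ∠BRM = 62.4° gives RM at 108.60° from the x-axis; with |RM| = 27.9, M = (9.7796, 40.068). ∠RMT = 149.8° gives MT at 78.400° from the x-axis; with |MT| = 8.8, T = (11.549, 48.689). ∠MTQ = 121.6° gives TQ at 20.000° from the x-axis; with |TQ| = 26.1, Q = (36.075, 57.615). Then |KQ| = |Q − K| = 24.150.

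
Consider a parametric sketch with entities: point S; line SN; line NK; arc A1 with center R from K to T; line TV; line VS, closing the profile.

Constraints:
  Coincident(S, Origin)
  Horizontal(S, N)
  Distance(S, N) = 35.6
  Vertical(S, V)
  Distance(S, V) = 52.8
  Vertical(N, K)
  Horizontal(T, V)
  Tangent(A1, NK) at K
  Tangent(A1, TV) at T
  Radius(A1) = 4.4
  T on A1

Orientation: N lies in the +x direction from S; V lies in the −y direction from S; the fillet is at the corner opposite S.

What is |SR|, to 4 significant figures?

57.58

S is at the origin; S and N share the same y with |SN| = 35.6 and N on the +x side, so N = (35.60, 0.000). SV is vertical with |SV| = 52.8 and V on the −y side, so V = (0.000, -52.80). The virtual corner opposite S is at (35.60, -52.80). A1 meets NK tangentially, so RK is at right angles to NK and tangency of A1 to TV means the radius RT is perpendicular to TV, with radius 4.4, so the center R sits 4.4 in from both sides at R = (31.20, -48.40). Then |SR| = |R − S| = 57.58.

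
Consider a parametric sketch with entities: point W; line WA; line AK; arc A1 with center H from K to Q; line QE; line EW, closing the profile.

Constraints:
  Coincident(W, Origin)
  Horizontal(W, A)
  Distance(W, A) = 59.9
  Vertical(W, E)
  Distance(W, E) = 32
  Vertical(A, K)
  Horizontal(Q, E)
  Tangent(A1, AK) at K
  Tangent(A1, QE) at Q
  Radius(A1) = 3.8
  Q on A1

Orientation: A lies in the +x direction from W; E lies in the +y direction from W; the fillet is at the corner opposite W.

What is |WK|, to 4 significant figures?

66.21

W is at the origin; W and A share the same y with |WA| = 59.9 and A on the +x side, so A = (59.90, 0.000). W and E share the same x with |WE| = 32.0 and E on the +y side, so E = (0.000, 32.00). The virtual corner opposite W is at (59.90, 32.00). The tangent condition forces HK to be normal to AK and tangency of A1 to QE means the radius HQ is perpendicular to QE, with radius 3.8, so the center H sits 3.8 in from both sides at H = (56.10, 28.20). That places the tangent points at K = (59.90, 28.20) on AK and Q = (56.10, 32.00) on QE. Then |WK| = |K − W| = 66.21.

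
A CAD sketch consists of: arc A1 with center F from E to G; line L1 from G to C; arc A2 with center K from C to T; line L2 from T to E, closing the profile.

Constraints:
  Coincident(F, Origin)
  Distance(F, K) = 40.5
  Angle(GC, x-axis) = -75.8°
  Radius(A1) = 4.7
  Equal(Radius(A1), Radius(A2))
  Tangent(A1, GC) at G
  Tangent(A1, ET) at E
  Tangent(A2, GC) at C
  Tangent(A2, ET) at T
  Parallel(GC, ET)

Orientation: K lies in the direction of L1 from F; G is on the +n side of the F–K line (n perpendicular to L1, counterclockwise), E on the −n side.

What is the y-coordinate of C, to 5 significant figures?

-38.110

Tangency of A1 to both parallel lines with radius 4.7 puts G and E at F ± 4.7·n: G = (4.5564, 1.1529), E = (-4.5564, -1.1529). Equal radii place C and T the same way about K: C = K + 4.7·n = (14.491, -38.110), T = K − 4.7·n = (5.3786, -40.415). So C.y = -38.110.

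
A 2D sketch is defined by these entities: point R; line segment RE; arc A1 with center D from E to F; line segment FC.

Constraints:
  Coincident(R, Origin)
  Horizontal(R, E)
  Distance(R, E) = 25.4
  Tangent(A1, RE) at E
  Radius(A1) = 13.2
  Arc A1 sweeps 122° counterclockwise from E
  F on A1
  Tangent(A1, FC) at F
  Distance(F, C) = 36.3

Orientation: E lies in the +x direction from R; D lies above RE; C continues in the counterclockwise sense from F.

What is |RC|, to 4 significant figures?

53.85

R is at the origin; RE is horizontal with |RE| = 25.4 and E on the +x side, so E = (25.40, 0.000). Since A1 is tangent to RE there, DE ⟂ RE, so D = E + (0, 13.2) = (25.40, 13.20). On A1, E sits at bearing -90° from D; a 122° counterclockwise sweep puts F at bearing 32°, so F = D + 13.2·(cos 32°, sin 32°) = (36.59, 20.19). Since A1 is tangent to FC there, DF ⟂ FC, so FC runs along (−sin 32°, cos 32°); with |FC| = 36.3, C = (17.36, 50.98). Then |RC| = |C − R| = 53.85.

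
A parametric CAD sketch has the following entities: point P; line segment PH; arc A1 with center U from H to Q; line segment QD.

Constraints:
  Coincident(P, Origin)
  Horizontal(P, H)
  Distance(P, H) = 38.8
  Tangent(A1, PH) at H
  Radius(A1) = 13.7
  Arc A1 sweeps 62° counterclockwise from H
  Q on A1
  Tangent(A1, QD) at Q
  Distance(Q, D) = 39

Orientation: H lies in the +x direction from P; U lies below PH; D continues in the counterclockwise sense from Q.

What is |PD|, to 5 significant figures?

42.540

P is at the origin; P and H share the same y with |PH| = 38.8 and H on the +x side, so H = (38.800, 0.0000). The tangent condition forces UH to be normal to PH, so U = H + (0, -13.7) = (38.800, -13.700). On A1, H sits at bearing 90° from U; a 62° counterclockwise sweep puts Q at bearing 152°, so Q = U + 13.7·(cos 152°, sin 152°) = (26.704, -7.2682). The tangent condition forces UQ to be normal to QD, so QD runs along (−sin 152°, cos 152°); with |QD| = 39.0, D = (8.3942, -41.703). Then |PD| = |D − P| = 42.540.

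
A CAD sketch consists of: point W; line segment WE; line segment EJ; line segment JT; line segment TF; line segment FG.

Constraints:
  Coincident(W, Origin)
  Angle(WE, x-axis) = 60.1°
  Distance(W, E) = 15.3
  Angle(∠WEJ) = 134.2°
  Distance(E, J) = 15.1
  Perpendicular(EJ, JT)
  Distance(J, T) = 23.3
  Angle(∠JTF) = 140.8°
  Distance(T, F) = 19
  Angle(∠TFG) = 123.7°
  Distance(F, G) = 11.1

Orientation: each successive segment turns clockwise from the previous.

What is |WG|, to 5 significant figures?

26.132

W is at the origin; WE runs at 60.1° with length 15.3, so E = (7.6269, 13.264). ∠WEJ = 134.2° gives EJ at 14.300° from the x-axis; with |EJ| = 15.1, J = (22.259, 16.993). EJ ⟂ JT, so JT runs at -75.700°; with |JT| = 23.3, T = (28.014, -5.5849). ∠JTF = 140.8° gives TF at -114.90° from the x-axis; with |TF| = 19.0, F = (20.014, -22.819). ∠TFG = 123.7° gives FG at -171.20° from the x-axis; with |FG| = 11.1, G = (9.0451, -24.517). Then |WG| = |G − W| = 26.132.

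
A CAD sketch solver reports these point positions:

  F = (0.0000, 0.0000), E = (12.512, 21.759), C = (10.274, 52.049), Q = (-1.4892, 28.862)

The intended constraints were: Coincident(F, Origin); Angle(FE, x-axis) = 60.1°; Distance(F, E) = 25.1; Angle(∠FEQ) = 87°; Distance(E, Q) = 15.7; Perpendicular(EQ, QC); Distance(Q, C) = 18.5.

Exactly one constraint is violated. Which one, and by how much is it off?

Distance(Q, C) = 18.5 — off by 7.50.

F = (0.00, 0.00) ✓; FE at 60.10° ✓; |FE| = 25.10 ✓; ∠FEQ = 87.00° ✓; |EQ| = 15.70 ✓; ∠(EQ, QC) = 90.00° ✓; |QC| = 26.00 ✗.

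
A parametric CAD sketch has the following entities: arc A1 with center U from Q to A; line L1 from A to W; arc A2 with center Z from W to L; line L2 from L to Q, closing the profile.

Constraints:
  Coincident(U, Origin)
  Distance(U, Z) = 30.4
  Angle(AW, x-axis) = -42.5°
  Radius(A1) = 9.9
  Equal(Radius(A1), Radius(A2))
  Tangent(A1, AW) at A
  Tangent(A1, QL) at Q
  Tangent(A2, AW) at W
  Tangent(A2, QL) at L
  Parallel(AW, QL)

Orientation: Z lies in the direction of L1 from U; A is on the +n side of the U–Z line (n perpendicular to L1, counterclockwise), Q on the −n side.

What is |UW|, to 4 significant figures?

31.97

The slot axis is L1's direction at -42.5°, so u = (cos -42.5°, sin -42.5°) = (0.7373, -0.6756) and n = (−sin -42.5°, cos -42.5°) = (0.6756, 0.7373). U is at the origin and Z lies 30.4 along u from U, so Z = 30.4·u = (22.41, -20.54). Tangency of A1 to both parallel lines with radius 9.9 puts A and Q at U ± 9.9·n: A = (6.688, 7.299), Q = (-6.688, -7.299). Equal radii place W and L the same way about Z: W = Z + 9.9·n = (29.10, -13.24), L = Z − 9.9·n = (15.72, -27.84). Then |UW| = |W − U| = 31.97.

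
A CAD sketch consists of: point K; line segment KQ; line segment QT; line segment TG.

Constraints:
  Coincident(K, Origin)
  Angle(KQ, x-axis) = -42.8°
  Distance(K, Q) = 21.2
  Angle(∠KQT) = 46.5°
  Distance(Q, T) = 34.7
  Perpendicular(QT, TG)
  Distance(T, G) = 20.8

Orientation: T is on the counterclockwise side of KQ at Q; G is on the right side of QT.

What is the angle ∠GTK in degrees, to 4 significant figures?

127.4°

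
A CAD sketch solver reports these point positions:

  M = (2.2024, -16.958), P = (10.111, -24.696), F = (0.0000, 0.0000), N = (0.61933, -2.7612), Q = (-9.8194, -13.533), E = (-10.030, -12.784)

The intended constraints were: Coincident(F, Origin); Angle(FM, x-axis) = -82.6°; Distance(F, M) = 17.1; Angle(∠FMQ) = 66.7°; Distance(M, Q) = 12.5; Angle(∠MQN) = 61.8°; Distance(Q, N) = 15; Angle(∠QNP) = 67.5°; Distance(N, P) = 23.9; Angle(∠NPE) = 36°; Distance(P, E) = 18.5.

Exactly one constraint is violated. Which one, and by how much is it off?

Distance(P, E) = 18.5 — off by 4.90.

F = (0.00, 0.00) ✓; FM at -82.60° ✓; |FM| = 17.10 ✓; ∠FMQ = 66.70° ✓; |MQ| = 12.50 ✓; ∠MQN = 61.80° ✓; |QN| = 15.00 ✓; ∠QNP = 67.50° ✓; |NP| = 23.90 ✓; ∠NPE = 36.00° ✓; |PE| = 23.40 ✗.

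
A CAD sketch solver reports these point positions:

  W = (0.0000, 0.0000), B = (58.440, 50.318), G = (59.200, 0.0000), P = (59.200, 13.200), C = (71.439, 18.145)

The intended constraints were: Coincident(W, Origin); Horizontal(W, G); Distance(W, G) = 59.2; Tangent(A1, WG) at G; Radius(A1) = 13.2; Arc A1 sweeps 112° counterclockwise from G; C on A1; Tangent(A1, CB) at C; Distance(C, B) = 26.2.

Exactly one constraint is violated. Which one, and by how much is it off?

Distance(C, B) = 26.2 — off by 8.50.

W = (0.00, 0.00) ✓; W.y = 0.00, G.y = 0.00 ✓; |WG| = 59.20 ✓; ∠(PG, GW) = 90.00° ✓; |PG| = 13.20 ✓; bearing(P→C) − bearing(P→G) = 112.0° ✓; |PC| = 13.20 ✓; ∠(PC, CB) = 90.00° ✓; |CB| = 34.70 ✗.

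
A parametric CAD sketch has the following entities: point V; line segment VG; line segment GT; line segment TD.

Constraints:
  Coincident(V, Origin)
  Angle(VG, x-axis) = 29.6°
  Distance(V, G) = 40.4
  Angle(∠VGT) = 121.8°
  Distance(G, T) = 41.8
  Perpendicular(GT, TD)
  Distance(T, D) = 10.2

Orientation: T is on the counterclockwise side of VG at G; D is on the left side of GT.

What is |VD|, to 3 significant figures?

67.5

V is at the origin; VG runs at 29.6° with length 40.4, so G = 40.4·(cos 29.6°, sin 29.6°) = (35.1, 20.0). ∠VGT = 121.8°, so GT runs at 29.6° + (180° − 121.8°) = 87.8° from the x-axis; with |GT| = 41.8, T = G + 41.8·(cos 87.8°, sin 87.8°) = (36.7, 61.7). GT is perpendicular to TD; with |TD| = 10.2 on the left of GT, D = T + 10.2·(-0.999, 0.0384) = (26.5, 62.1). Then |VD| = |D − V| = 67.5.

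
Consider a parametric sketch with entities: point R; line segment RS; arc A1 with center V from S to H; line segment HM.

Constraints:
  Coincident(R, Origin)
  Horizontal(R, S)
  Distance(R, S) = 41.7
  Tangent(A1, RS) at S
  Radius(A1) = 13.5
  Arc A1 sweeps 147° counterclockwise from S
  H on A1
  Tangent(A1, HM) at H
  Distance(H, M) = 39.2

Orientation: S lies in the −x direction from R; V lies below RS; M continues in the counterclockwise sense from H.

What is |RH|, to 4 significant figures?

54.98

R is at the origin; RS is horizontal with |RS| = 41.7 and S on the −x side, so S = (-41.70, 0.000). Since A1 is tangent to RS there, VS ⟂ RS, so V = S + (0, -13.5) = (-41.70, -13.50). On A1, S sits at bearing 90° from V; a 147° counterclockwise sweep puts H at bearing 237°, so H = V + 13.5·(cos 237°, sin 237°) = (-49.05, -24.82). Then |RH| = |H − R| = 54.98.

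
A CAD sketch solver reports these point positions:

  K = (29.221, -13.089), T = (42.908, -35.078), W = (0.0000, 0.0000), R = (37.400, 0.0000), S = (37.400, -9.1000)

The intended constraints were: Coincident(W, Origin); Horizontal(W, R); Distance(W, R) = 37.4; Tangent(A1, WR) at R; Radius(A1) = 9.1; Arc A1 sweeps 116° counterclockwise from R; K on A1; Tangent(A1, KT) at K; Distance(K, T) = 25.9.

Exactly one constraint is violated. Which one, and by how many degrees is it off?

Tangent(A1, KT) at K — off by 5.90°.

W = (0.00, 0.00) ✓; W.y = 0.00, R.y = 0.00 ✓; |WR| = 37.40 ✓; ∠(SR, RW) = 90.00° ✓; |SR| = 9.100 ✓; bearing(S→K) − bearing(S→R) = 116.0° ✓; |SK| = 9.100 ✓; ∠(SK, KT) = 84.10° ✗; |KT| = 25.90 ✓.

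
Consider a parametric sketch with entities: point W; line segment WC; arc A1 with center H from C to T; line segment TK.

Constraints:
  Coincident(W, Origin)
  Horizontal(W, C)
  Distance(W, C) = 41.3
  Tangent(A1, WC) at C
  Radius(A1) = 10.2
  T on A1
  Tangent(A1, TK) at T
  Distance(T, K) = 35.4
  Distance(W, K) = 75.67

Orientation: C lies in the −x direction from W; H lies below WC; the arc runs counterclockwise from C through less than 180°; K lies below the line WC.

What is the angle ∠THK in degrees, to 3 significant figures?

73.9°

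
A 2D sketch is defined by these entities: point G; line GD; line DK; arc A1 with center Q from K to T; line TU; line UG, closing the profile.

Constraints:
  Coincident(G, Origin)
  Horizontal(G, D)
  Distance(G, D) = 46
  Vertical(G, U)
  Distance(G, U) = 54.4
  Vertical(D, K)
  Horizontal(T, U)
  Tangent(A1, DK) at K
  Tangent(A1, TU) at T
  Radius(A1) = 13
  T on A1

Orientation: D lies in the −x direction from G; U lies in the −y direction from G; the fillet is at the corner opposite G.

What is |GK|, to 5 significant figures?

61.887

G is at the origin; G and D share the same y with |GD| = 46.0 and D on the −x side, so D = (-46.000, 0.0000). GU is vertical with |GU| = 54.4 and U on the −y side, so U = (0.0000, -54.400). The virtual corner opposite G is at (-46.000, -54.400). A1 meets DK tangentially, so QK is at right angles to DK and the tangent condition forces QT to be normal to TU, with radius 13.0, so the center Q sits 13.0 in from both sides at Q = (-33.000, -41.400). That places the tangent points at K = (-46.000, -41.400) on DK and T = (-33.000, -54.400) on TU. Then |GK| = |K − G| = 61.887.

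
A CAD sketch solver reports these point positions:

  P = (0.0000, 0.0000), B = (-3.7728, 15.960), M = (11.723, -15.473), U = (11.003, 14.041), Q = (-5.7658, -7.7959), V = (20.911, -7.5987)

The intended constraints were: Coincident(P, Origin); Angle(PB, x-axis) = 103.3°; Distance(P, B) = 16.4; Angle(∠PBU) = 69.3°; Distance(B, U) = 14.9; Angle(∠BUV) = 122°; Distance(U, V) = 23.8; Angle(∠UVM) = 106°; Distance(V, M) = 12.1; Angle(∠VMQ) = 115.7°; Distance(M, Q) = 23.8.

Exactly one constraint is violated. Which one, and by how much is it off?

Distance(M, Q) = 23.8 — off by 4.70.

P = (0.00, 0.00) ✓; PB at 103.3° ✓; |PB| = 16.40 ✓; ∠PBU = 69.30° ✓; |BU| = 14.90 ✓; ∠BUV = 122.0° ✓; |UV| = 23.80 ✓; ∠UVM = 106.0° ✓; |VM| = 12.10 ✓; ∠VMQ = 115.7° ✓; |MQ| = 19.10 ✗.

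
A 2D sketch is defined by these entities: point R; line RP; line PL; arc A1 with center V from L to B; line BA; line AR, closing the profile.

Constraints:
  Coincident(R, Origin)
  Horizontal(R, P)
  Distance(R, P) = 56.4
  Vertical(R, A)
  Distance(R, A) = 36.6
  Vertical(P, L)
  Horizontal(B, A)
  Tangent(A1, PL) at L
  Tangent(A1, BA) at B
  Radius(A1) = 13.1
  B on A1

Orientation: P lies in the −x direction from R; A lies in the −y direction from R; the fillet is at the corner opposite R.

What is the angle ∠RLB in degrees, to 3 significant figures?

67.6°

R is at the origin; RP is horizontal with |RP| = 56.4 and P on the −x side, so P = (-56.4, 0.00). R and A share the same x with |RA| = 36.6 and A on the −y side, so A = (0.00, -36.6). The virtual corner opposite R is at (-56.4, -36.6). Since A1 is tangent to PL there, VL ⟂ PL and since A1 is tangent to BA there, VB ⟂ BA, with radius 13.1, so the center V sits 13.1 in from both sides at V = (-43.3, -23.5). That places the tangent points at L = (-56.4, -23.5) on PL and B = (-43.3, -36.6) on BA. Then cos ∠RLB = LR·LB / (|LR||LB|), giving 67.6°.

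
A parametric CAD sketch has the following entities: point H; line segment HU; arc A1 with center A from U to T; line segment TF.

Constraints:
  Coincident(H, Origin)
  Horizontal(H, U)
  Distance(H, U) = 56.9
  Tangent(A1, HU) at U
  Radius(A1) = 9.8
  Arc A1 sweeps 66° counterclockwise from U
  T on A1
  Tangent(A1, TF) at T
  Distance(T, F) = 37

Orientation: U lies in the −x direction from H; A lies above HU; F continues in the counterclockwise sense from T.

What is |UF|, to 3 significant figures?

46.3

H is at the origin; HU is horizontal with |HU| = 56.9 and U on the −x side, so U = (-56.9, 0.00). Tangency of A1 to HU means the radius AU is perpendicular to HU, so A = U + (0, 9.8) = (-56.9, 9.80). On A1, U sits at bearing -90° from A; a 66° counterclockwise sweep puts T at bearing -24°, so T = A + 9.8·(cos -24°, sin -24°) = (-47.9, 5.81). The tangent condition forces AT to be normal to TF, so TF runs along (−sin -24°, cos -24°); with |TF| = 37.0, F = (-32.9, 39.6). Then |UF| = |F − U| = 46.3.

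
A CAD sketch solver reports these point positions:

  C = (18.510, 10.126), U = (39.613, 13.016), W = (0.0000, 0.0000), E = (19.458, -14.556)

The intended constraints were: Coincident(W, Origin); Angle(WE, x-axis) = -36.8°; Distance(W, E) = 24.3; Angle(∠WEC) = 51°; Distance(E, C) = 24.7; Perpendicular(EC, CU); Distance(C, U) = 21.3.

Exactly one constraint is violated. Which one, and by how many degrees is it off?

Perpendicular(EC, CU) — off by 5.60°.

W = (0.00, 0.00) ✓; WE at -36.80° ✓; |WE| = 24.30 ✓; ∠WEC = 51.00° ✓; |EC| = 24.70 ✓; ∠(EC, CU) = 84.40° ✗; |CU| = 21.30 ✓.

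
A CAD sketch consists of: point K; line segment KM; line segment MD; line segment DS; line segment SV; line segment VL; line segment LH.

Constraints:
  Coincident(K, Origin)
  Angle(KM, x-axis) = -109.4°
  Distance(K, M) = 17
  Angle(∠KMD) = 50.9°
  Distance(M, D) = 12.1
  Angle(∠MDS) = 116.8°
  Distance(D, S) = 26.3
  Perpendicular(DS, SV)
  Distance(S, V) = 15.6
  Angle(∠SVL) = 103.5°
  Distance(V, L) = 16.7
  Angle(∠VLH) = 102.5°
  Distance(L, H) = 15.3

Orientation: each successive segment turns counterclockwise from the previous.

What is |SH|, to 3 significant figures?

23.7

K is at the origin; KM runs at -109.4° with length 17.0, so M = (-5.65, -16.0). ∠KMD = 50.9° gives MD at 19.7° from the x-axis; with |MD| = 12.1, D = (5.75, -12.0). ∠MDS = 116.8° gives DS at 82.9° from the x-axis; with |DS| = 26.3, S = (9.00, 14.1). DS is perpendicular to SV, so SV runs at 173°; with |SV| = 15.6, V = (-6.48, 16.1). ∠SVL = 103.5° gives VL at -111° from the x-axis; with |VL| = 16.7, L = (-12.4, 0.438). ∠VLH = 102.5° gives LH at -33.1° from the x-axis; with |LH| = 15.3, H = (0.457, -7.92). Then |SH| = |H − S| = 23.7.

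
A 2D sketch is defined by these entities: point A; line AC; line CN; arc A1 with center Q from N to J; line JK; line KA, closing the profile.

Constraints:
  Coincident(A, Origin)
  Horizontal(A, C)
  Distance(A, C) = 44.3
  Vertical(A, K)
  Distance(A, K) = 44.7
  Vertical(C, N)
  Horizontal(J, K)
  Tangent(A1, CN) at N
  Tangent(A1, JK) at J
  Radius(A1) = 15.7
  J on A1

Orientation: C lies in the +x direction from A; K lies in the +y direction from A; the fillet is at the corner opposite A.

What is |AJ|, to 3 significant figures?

53.1

A is at the origin; A and C share the same y with |AC| = 44.3 and C on the +x side, so C = (44.3, 0.00). A and K share the same x with |AK| = 44.7 and K on the +y side, so K = (0.00, 44.7). The virtual corner opposite A is at (44.3, 44.7). Since A1 is tangent to CN there, QN ⟂ CN and tangency of A1 to JK means the radius QJ is perpendicular to JK, with radius 15.7, so the center Q sits 15.7 in from both sides at Q = (28.6, 29.0). That places the tangent points at N = (44.3, 29.0) on CN and J = (28.6, 44.7) on JK. Then |AJ| = |J − A| = 53.1.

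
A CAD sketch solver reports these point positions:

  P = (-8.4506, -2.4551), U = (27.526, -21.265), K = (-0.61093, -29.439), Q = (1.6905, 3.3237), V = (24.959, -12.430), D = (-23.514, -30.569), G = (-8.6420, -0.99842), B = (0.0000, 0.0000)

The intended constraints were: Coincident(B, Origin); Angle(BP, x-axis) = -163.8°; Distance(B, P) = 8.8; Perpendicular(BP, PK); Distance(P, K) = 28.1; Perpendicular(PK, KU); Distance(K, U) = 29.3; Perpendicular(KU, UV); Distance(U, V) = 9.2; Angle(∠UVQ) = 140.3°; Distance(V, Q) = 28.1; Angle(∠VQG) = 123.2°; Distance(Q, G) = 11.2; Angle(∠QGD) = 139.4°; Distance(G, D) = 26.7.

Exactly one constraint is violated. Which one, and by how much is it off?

Distance(G, D) = 26.7 — off by 6.40.

B = (0.00, 0.00) ✓; BP at -163.8° ✓; |BP| = 8.800 ✓; ∠(BP, PK) = 90.00° ✓; |PK| = 28.10 ✓; ∠(PK, KU) = 90.00° ✓; |KU| = 29.30 ✓; ∠(KU, UV) = 90.00° ✓; |UV| = 9.200 ✓; ∠UVQ = 140.3° ✓; |VQ| = 28.10 ✓; ∠VQG = 123.2° ✓; |QG| = 11.20 ✓; ∠QGD = 139.4° ✓; |GD| = 33.10 ✗.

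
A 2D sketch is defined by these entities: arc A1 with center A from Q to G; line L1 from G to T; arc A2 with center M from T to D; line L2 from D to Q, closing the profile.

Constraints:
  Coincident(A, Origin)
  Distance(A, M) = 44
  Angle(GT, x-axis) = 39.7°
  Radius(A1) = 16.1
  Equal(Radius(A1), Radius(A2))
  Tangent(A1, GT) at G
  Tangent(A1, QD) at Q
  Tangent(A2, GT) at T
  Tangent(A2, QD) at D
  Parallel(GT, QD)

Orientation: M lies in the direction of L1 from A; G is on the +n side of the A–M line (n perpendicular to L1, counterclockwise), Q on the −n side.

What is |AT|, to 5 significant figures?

46.853

The slot axis is L1's direction at 39.7°, so u = (cos 39.7°, sin 39.7°) = (0.76940, 0.63877) and n = (−sin 39.7°, cos 39.7°) = (-0.63877, 0.76940). A is at the origin and M lies 44.0 along u from A, so M = 44.0·u = (33.854, 28.106). Tangency of A1 to both parallel lines with radius 16.1 puts G and Q at A ± 16.1·n: G = (-10.284, 12.387), Q = (10.284, -12.387). Equal radii place T and D the same way about M: T = M + 16.1·n = (23.569, 40.493), D = M − 16.1·n = (44.138, 15.718). Then |AT| = |T − A| = 46.853.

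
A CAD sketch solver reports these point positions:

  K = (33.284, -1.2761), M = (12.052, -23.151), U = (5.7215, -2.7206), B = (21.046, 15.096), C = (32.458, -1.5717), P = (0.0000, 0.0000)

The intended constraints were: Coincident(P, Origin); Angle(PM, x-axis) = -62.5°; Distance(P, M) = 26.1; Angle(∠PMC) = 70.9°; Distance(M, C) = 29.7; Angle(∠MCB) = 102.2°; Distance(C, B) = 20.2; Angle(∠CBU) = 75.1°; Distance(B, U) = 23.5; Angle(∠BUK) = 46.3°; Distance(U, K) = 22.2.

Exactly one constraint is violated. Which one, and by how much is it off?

Distance(U, K) = 22.2 — off by 5.40.

P = (0.00, 0.00) ✓; PM at -62.50° ✓; |PM| = 26.10 ✓; ∠PMC = 70.90° ✓; |MC| = 29.70 ✓; ∠MCB = 102.2° ✓; |CB| = 20.20 ✓; ∠CBU = 75.10° ✓; |BU| = 23.50 ✓; ∠BUK = 46.30° ✓; |UK| = 27.60 ✗.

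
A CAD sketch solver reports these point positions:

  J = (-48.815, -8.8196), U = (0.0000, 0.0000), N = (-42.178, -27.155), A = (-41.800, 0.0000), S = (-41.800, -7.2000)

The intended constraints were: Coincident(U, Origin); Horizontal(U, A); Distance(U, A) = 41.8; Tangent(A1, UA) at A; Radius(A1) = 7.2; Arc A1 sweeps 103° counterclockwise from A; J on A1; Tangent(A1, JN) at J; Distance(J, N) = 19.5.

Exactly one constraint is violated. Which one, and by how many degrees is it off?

Tangent(A1, JN) at J — off by 6.90°.

U = (0.00, 0.00) ✓; U.y = 0.00, A.y = 0.00 ✓; |UA| = 41.80 ✓; ∠(SA, AU) = 90.00° ✓; |SA| = 7.200 ✓; bearing(S→J) − bearing(S→A) = 103.0° ✓; |SJ| = 7.200 ✓; ∠(SJ, JN) = 83.10° ✗; |JN| = 19.50 ✓.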